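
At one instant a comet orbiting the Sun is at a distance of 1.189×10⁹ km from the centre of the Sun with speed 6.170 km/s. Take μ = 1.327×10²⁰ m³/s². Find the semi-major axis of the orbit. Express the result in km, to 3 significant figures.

r = 1.189×10¹² m.
Specific orbital energy ε = v²/2 − μ/r = (6170)²/2 − 1.327×10²⁰/1.189×10¹² = -9.257×10⁷ J/kg.
Since ε = −μ/(2a), a = −μ/(2ε) = 7.167×10¹¹ m = 7.1674×10⁸ km.

a ≈ 7.17×10⁸ km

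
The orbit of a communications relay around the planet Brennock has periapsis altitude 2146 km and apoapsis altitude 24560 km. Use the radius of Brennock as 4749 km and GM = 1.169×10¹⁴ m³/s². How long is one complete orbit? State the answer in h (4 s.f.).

r_p = 4749 + 2146 = 6895.0 km = 6.8950×10⁶ m.
r_a = 4749 + 24560 = 29309 km = 2.9309×10⁷ m.
Semi-major axis a = (r_p + r_a)/2 = (6895.0 + 29309)/2 = 18102 km = 1.810×10⁷ m.
By Kepler's third law T = 2π√(a³/μ) = 2π × 7.123×10³ = 4.476×10⁴ s.
= 12.43 h.

T ≈ 12.43 h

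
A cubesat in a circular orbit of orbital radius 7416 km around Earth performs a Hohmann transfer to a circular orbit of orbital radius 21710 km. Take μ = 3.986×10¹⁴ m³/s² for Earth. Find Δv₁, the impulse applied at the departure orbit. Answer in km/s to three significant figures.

r₁ = 7416 km = 7.416×10⁶ m.
r₂ = 21710 km = 2.171×10⁷ m.
Transfer ellipse a_t = (r₁ + r₂)/2 = 1.456×10⁷ m.
At r₁: circular v_c1 = √(μ/r₁) = 7331 m/s; transfer-perigee v_p = √[μ(2/r₁ − 1/a_t)] = 8951 m/s.
Δv₁ = v_p − v_c1 = 1620 m/s.
= 1.620 km/s.

Δv ≈ 1.62 km/s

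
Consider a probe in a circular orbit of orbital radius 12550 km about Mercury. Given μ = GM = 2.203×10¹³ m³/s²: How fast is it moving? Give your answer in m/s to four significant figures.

r = 12550 km = 1.255×10⁷ m.
For a circular orbit v = √(μ/r) = √(2.203×10¹³ / 1.255×10⁷) = √(1.755×10⁶) = 1325 m/s.

v ≈ 1325 m/s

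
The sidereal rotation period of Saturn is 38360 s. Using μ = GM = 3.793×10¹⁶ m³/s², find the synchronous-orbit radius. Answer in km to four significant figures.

r_sync ≈ 1.122×10⁵ km

A synchronous orbit has period T, so by Kepler's third law a = (μT²/4π²)^(1/3).
μT²/4π² = 3.793×10¹⁶ × (3.836×10⁴)² / 39.48 = 1.414×10²⁴ m³.
a = 1.122×10⁸ m = 1.1223×10⁵ km.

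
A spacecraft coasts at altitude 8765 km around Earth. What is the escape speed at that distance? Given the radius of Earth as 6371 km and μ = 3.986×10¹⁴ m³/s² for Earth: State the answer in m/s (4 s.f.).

r = 6371 + 8765 = 15136 km = 1.5136×10⁷ m.
Escape speed v_esc = √(2μ/r) = √(2 × 3.986×10¹⁴ / 1.514×10⁷) = √(5.267×10⁷) = 7257 m/s.

v_esc ≈ 7257 m/s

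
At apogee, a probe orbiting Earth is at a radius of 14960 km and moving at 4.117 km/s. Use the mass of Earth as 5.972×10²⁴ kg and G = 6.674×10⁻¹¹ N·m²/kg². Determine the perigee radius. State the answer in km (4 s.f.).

perigee radius ≈ 6979 km

μ = GM = 6.674×10⁻¹¹ × 5.972×10²⁴ = 3.986×10¹⁴ m³/s².
r_a = 1.496×10⁷ m.
Specific energy ε = v²/2 − μ/r = -1.817×10⁷ J/kg, so a = −μ/(2ε) = 1.097×10⁷ m.
The apsides satisfy r_p + r_a = 2a, so the perigee radius is 2a − r_a = 6.979×10⁶ m = 6978.6 km.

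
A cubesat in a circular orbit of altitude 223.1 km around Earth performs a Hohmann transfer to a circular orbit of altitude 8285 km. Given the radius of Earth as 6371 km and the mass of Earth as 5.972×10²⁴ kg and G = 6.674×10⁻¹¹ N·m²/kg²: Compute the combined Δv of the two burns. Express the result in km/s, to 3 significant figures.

Δv_total ≈ 2.46 km/s

μ = GM = 6.674×10⁻¹¹ × 5.972×10²⁴ = 3.986×10¹⁴ m³/s².
r₁ = 6371 + 223.1 = 6594.1 km = 6.5941×10⁶ m.
r₂ = 6371 + 8285 = 14656 km = 1.4656×10⁷ m.
Transfer ellipse a_t = (r₁ + r₂)/2 = 1.063×10⁷ m.
At r₁: circular v_c1 = √(μ/r₁) = 7775 m/s; transfer-perigee v_p = √[μ(2/r₁ − 1/a_t)] = 9131 m/s.
Δv₁ = v_p − v_c1 = 1356 m/s.
At r₂: circular v_c2 = √(μ/r₂) = 5215 m/s; transfer-apogee v_a = √[μ(2/r₂ − 1/a_t)] = 4108 m/s.
Δv₂ = v_c2 − v_a = 1107 m/s.
Total Δv = Δv₁ + Δv₂ = 2463 m/s = 2.463 km/s.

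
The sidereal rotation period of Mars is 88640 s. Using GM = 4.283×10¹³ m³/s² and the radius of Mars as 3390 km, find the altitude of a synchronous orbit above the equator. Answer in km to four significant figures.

h_sync ≈ 17040 km

A synchronous orbit has period T, so by Kepler's third law a = (μT²/4π²)^(1/3).
μT²/4π² = 4.283×10¹³ × (8.864×10⁴)² / 39.48 = 8.524×10²¹ m³.
a = 2.043×10⁷ m = 20428 km.
Altitude h = a − R = 20428 − 3390 = 17038 km.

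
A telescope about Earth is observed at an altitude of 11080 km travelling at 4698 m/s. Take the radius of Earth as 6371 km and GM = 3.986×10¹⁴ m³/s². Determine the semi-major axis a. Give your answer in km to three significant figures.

a ≈ 16900 km

r = 6371 + 11080 = 17451 km = 1.745×10⁷ m.
Specific orbital energy ε = v²/2 − μ/r = (4698)²/2 − 3.986×10¹⁴/1.745×10⁷ = -1.181×10⁷ J/kg.
Since ε = −μ/(2a), a = −μ/(2ε) = 1.688×10⁷ m = 16882 km.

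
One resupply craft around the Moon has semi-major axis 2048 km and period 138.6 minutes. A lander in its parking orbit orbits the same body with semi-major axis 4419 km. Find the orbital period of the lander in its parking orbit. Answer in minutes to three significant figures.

Kepler's third law: T² ∝ a³, so T₂ = T₁ (a₂/a₁)^(3/2).
a₂/a₁ = 2.158, (a₂/a₁)^(3/2) = 3.170.
T₂ = 138.6 × 3.170 = 439.3 minutes.

T₂ ≈ 439 minutes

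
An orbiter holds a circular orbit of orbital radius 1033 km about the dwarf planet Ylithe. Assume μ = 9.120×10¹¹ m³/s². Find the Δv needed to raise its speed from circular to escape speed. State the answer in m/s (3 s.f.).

Δv ≈ 389 m/s

r = 1033 km = 1.033×10⁶ m.
Circular speed v_c = √(μ/r) = 939.6 m/s.
Escape speed v_esc = √(2μ/r) = √2 × v_c = 1329 m/s.
Δv = v_esc − v_c = 389.2 m/s.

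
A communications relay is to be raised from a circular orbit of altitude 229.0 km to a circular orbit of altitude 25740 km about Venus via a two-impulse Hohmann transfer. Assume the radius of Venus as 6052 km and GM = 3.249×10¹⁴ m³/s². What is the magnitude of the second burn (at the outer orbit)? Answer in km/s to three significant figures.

r₁ = 6052 + 229.0 = 6281.0 km = 6.2810×10⁶ m.
r₂ = 6052 + 25740 = 31792 km = 3.1792×10⁷ m.
Transfer ellipse a_t = (r₁ + r₂)/2 = 1.904×10⁷ m.
At r₁: circular v_c1 = √(μ/r₁) = 7192 m/s; transfer-periapsis v_p = √[μ(2/r₁ − 1/a_t)] = 9294 m/s.
At r₂: circular v_c2 = √(μ/r₂) = 3197 m/s; transfer-apoapsis v_a = √[μ(2/r₂ − 1/a_t)] = 1836 m/s.
Δv₂ = v_c2 − v_a = 1361 m/s.
= 1.361 km/s.

Δv ≈ 1.36 km/s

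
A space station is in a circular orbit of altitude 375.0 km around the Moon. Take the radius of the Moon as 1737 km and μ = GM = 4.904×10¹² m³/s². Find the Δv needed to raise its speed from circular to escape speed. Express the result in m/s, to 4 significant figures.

Δv ≈ 631.2 m/s

r = 1737 + 375.0 = 2112.0 km = 2.1120×10⁶ m.
Circular speed v_c = √(μ/r) = 1524 m/s.
Escape speed v_esc = √(2μ/r) = √2 × v_c = 2155 m/s.
Δv = v_esc − v_c = 631.2 m/s.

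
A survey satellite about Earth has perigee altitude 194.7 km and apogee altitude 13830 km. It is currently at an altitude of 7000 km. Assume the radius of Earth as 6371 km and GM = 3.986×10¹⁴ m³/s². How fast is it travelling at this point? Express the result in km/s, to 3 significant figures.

v ≈ 5.46 km/s

r_p = 6371 + 194.7 = 6565.7 km = 6.5657×10⁶ m.
r_a = 6371 + 13830 = 20201 km = 2.0201×10⁷ m.
r = 6371 + 7000 = 13371 km = 1.337×10⁷ m.
Semi-major axis a = (r_p + r_a)/2 = 13383 km = 1.338×10⁷ m.
Vis-viva: v² = μ(2/r − 1/a) = 3.986×10¹⁴ × (1.496×10⁻⁷ − 7.472×10⁻⁸) = 2.984×10⁷ m²/s².
v = 5462 m/s = 5.462 km/s.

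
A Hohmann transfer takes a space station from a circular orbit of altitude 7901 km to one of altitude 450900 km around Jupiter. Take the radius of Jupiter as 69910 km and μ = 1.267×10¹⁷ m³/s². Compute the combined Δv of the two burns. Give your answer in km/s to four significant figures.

r₁ = 69910 + 7901 = 77811 km = 7.7811×10⁷ m.
r₂ = 69910 + 450900 = 520810 km = 5.2081×10⁸ m.
Transfer ellipse a_t = (r₁ + r₂)/2 = 2.993×10⁸ m.
At r₁: circular v_c1 = √(μ/r₁) = 40350 m/s; transfer-perijove v_p = √[μ(2/r₁ − 1/a_t)] = 53230 m/s.
Δv₁ = v_p − v_c1 = 12880 m/s.
At r₂: circular v_c2 = √(μ/r₂) = 15600 m/s; transfer-apojove v_a = √[μ(2/r₂ − 1/a_t)] = 7953 m/s.
Δv₂ = v_c2 − v_a = 7645 m/s.
Total Δv = Δv₁ + Δv₂ = 20520 m/s = 20.52 km/s.

Δv_total ≈ 20.52 km/s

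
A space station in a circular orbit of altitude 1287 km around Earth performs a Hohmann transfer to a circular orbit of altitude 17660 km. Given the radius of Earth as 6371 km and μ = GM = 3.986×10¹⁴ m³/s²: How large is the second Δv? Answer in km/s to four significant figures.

Δv ≈ 1.241 km/s

r₁ = 6371 + 1287 = 7658.0 km = 7.6580×10⁶ m.
r₂ = 6371 + 17660 = 24031 km = 2.4031×10⁷ m.
Transfer ellipse a_t = (r₁ + r₂)/2 = 1.584×10⁷ m.
At r₁: circular v_c1 = √(μ/r₁) = 7215 m/s; transfer-perigee v_p = √[μ(2/r₁ − 1/a_t)] = 8885 m/s.
At r₂: circular v_c2 = √(μ/r₂) = 4073 m/s; transfer-apogee v_a = √[μ(2/r₂ − 1/a_t)] = 2831 m/s.
Δv₂ = v_c2 − v_a = 1241 m/s.
= 1.241 km/s.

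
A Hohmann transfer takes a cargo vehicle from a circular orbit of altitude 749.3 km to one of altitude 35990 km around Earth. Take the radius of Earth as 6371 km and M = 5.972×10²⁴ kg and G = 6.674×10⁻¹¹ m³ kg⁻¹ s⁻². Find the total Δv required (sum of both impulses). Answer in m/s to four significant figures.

Δv_total ≈ 3730 m/s

μ = GM = 6.674×10⁻¹¹ × 5.972×10²⁴ = 3.986×10¹⁴ m³/s².
r₁ = 6371 + 749.3 = 7120.3 km = 7.1203×10⁶ m.
r₂ = 6371 + 35990 = 42361 km = 4.2361×10⁷ m.
Transfer ellipse a_t = (r₁ + r₂)/2 = 2.474×10⁷ m.
At r₁: circular v_c1 = √(μ/r₁) = 7482 m/s; transfer-perigee v_p = √[μ(2/r₁ − 1/a_t)] = 9790 m/s.
Δv₁ = v_p − v_c1 = 2308 m/s.
At r₂: circular v_c2 = √(μ/r₂) = 3067 m/s; transfer-apogee v_a = √[μ(2/r₂ − 1/a_t)] = 1646 m/s.
Δv₂ = v_c2 − v_a = 1422 m/s.
Total Δv = Δv₁ + Δv₂ = 3730 m/s.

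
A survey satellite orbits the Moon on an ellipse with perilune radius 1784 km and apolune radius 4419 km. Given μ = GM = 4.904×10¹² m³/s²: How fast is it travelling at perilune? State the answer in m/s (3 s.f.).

Semi-major axis a = (r_p + r_a)/2 = 3101.5 km = 3.102×10⁶ m.
Vis-viva: v² = μ(2/r − 1/a) = 4.904×10¹² × (1.121×10⁻⁶ − 3.224×10⁻⁷) = 3.917×10⁶ m²/s².
v = 1979 m/s.

v ≈ 1980 m/s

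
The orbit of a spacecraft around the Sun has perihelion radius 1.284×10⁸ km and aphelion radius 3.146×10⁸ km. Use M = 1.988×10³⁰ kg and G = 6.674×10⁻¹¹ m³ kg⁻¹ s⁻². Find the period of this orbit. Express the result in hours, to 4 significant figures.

μ = GM = 6.674×10⁻¹¹ × 1.988×10³⁰ = 1.327×10²⁰ m³/s².
Semi-major axis a = (r_p + r_a)/2 = (1.2840×10⁸ + 3.1460×10⁸)/2 = 2.2150×10⁸ km = 2.215×10¹¹ m.
By Kepler's third law T = 2π√(a³/μ) = 2π × 9.050×10⁶ = 5.686×10⁷ s.
= 15800 hours.

T ≈ 15800 hours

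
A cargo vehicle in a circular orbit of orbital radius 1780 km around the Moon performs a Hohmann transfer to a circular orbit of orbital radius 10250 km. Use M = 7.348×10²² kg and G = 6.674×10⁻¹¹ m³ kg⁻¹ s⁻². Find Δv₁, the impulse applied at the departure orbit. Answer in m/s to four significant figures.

Δv ≈ 506.9 m/s

μ = GM = 6.674×10⁻¹¹ × 7.348×10²² = 4.904×10¹² m³/s².
r₁ = 1780 km = 1.780×10⁶ m.
r₂ = 10250 km = 1.025×10⁷ m.
Transfer ellipse a_t = (r₁ + r₂)/2 = 6.015×10⁶ m.
At r₁: circular v_c1 = √(μ/r₁) = 1660 m/s; transfer-perilune v_p = √[μ(2/r₁ − 1/a_t)] = 2167 m/s.
Δv₁ = v_p − v_c1 = 506.9 m/s.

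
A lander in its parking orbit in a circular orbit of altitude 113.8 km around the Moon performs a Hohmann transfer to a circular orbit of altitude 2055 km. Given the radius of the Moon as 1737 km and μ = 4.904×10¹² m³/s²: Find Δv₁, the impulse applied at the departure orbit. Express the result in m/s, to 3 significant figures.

Δv ≈ 259 m/s

r₁ = 1737 + 113.8 = 1850.8 km = 1.8508×10⁶ m.
r₂ = 1737 + 2055 = 3792.0 km = 3.7920×10⁶ m.
Transfer ellipse a_t = (r₁ + r₂)/2 = 2.821×10⁶ m.
At r₁: circular v_c1 = √(μ/r₁) = 1628 m/s; transfer-perilune v_p = √[μ(2/r₁ − 1/a_t)] = 1887 m/s.
Δv₁ = v_p − v_c1 = 259.3 m/s.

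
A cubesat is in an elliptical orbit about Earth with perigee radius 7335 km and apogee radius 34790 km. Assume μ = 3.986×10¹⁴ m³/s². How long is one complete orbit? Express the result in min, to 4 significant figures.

Semi-major axis a = (r_p + r_a)/2 = (7335.0 + 34790)/2 = 21062 km = 2.106×10⁷ m.
By Kepler's third law T = 2π√(a³/μ) = 2π × 4.842×10³ = 3.042×10⁴ s.
= 507.0 min.

T ≈ 507.0 min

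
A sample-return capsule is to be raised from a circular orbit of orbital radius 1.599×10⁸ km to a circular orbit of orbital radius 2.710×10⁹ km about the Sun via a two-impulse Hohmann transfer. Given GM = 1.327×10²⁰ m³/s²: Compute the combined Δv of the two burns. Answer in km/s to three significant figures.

Δv_total ≈ 15.4 km/s

r₁ = 1.599×10⁸ km = 1.599×10¹¹ m.
r₂ = 2.710×10⁹ km = 2.710×10¹² m.
Transfer ellipse a_t = (r₁ + r₂)/2 = 1.435×10¹² m.
At r₁: circular v_c1 = √(μ/r₁) = 28810 m/s; transfer-perihelion v_p = √[μ(2/r₁ − 1/a_t)] = 39590 m/s.
Δv₁ = v_p − v_c1 = 10780 m/s.
At r₂: circular v_c2 = √(μ/r₂) = 6998 m/s; transfer-aphelion v_a = √[μ(2/r₂ − 1/a_t)] = 2336 m/s.
Δv₂ = v_c2 − v_a = 4662 m/s.
Total Δv = Δv₁ + Δv₂ = 15440 m/s = 15.44 km/s.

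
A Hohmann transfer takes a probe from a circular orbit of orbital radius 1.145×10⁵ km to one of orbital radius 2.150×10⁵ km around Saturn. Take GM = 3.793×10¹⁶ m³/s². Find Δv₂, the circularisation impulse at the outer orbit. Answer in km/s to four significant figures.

r₁ = 1.145×10⁵ km = 1.145×10⁸ m.
r₂ = 2.150×10⁵ km = 2.150×10⁸ m.
Transfer ellipse a_t = (r₁ + r₂)/2 = 1.648×10⁸ m.
At r₁: circular v_c1 = √(μ/r₁) = 18200 m/s; transfer-perikrone v_p = √[μ(2/r₁ − 1/a_t)] = 20790 m/s.
At r₂: circular v_c2 = √(μ/r₂) = 13280 m/s; transfer-apokrone v_a = √[μ(2/r₂ − 1/a_t)] = 11070 m/s.
Δv₂ = v_c2 − v_a = 2209 m/s.
= 2.209 km/s.

Δv ≈ 2.209 km/s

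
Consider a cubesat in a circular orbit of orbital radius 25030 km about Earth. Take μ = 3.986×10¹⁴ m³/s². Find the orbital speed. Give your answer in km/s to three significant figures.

v ≈ 3.99 km/s

r = 25030 km = 2.503×10⁷ m.
For a circular orbit v = √(μ/r) = √(3.986×10¹⁴ / 2.503×10⁷) = √(1.592×10⁷) = 3991 m/s.
That is 3.991 km/s.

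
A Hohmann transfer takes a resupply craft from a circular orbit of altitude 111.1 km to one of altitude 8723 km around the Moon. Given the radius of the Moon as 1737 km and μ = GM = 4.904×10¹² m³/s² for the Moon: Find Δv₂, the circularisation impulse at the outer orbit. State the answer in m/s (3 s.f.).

r₁ = 1737 + 111.1 = 1848.1 km = 1.8481×10⁶ m.
r₂ = 1737 + 8723 = 10460 km = 1.0460×10⁷ m.
Transfer ellipse a_t = (r₁ + r₂)/2 = 6.154×10⁶ m.
At r₁: circular v_c1 = √(μ/r₁) = 1629 m/s; transfer-perilune v_p = √[μ(2/r₁ − 1/a_t)] = 2124 m/s.
At r₂: circular v_c2 = √(μ/r₂) = 684.7 m/s; transfer-apolune v_a = √[μ(2/r₂ − 1/a_t)] = 375.2 m/s.
Δv₂ = v_c2 − v_a = 309.5 m/s.

Δv ≈ 309 m/s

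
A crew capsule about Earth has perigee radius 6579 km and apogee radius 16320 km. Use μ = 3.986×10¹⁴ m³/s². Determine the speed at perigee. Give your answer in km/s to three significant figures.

Semi-major axis a = (r_p + r_a)/2 = 11450 km = 1.145×10⁷ m.
Vis-viva: v² = μ(2/r − 1/a) = 3.986×10¹⁴ × (3.040×10⁻⁷ − 8.734×10⁻⁸) = 8.636×10⁷ m²/s².
v = 9293 m/s = 9.293 km/s.

v ≈ 9.29 km/s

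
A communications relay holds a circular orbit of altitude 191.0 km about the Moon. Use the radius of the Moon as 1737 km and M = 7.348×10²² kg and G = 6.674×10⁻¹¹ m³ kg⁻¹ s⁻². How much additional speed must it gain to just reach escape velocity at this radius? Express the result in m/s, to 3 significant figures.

Δv ≈ 661 m/s

μ = GM = 6.674×10⁻¹¹ × 7.348×10²² = 4.904×10¹² m³/s².
r = 1737 + 191.0 = 1928.0 km = 1.9280×10⁶ m.
Circular speed v_c = √(μ/r) = 1595 m/s.
Escape speed v_esc = √(2μ/r) = √2 × v_c = 2255 m/s.
Δv = v_esc − v_c = 660.6 m/s.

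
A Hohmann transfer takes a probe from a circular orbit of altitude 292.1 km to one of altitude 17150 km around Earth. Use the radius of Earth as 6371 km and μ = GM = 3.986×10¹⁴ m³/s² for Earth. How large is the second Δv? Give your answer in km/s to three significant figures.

r₁ = 6371 + 292.1 = 6663.1 km = 6.6631×10⁶ m.
r₂ = 6371 + 17150 = 23521 km = 2.3521×10⁷ m.
Transfer ellipse a_t = (r₁ + r₂)/2 = 1.509×10⁷ m.
At r₁: circular v_c1 = √(μ/r₁) = 7734 m/s; transfer-perigee v_p = √[μ(2/r₁ − 1/a_t)] = 9656 m/s.
At r₂: circular v_c2 = √(μ/r₂) = 4117 m/s; transfer-apogee v_a = √[μ(2/r₂ − 1/a_t)] = 2735 m/s.
Δv₂ = v_c2 − v_a = 1381 m/s.
= 1.381 km/s.

Δv ≈ 1.38 km/s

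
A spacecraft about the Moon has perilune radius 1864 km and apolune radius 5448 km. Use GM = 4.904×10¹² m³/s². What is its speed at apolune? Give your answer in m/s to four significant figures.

v ≈ 677.4 m/s

Semi-major axis a = (r_p + r_a)/2 = 3656.0 km = 3.656×10⁶ m.
Vis-viva: v² = μ(2/r − 1/a) = 4.904×10¹² × (3.671×10⁻⁷ − 2.735×10⁻⁷) = 4.589×10⁵ m²/s².
v = 677.4 m/s.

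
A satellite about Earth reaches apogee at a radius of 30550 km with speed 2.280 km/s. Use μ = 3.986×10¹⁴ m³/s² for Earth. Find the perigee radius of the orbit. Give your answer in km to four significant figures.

perigee radius ≈ 7600 km

r_a = 3.055×10⁷ m.
Specific energy ε = v²/2 − μ/r = -1.045×10⁷ J/kg, so a = −μ/(2ε) = 1.907×10⁷ m.
The apsides satisfy r_p + r_a = 2a, so the perigee radius is 2a − r_a = 7.600×10⁶ m = 7599.9 km.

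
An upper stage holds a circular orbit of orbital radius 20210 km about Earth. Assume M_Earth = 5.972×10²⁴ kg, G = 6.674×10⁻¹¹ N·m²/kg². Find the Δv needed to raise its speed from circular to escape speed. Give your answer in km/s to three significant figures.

μ = GM = 6.674×10⁻¹¹ × 5.972×10²⁴ = 3.986×10¹⁴ m³/s².
r = 20210 km = 2.021×10⁷ m.
Circular speed v_c = √(μ/r) = 4441 m/s.
Escape speed v_esc = √(2μ/r) = √2 × v_c = 6280 m/s.
Δv = v_esc − v_c = 1839 m/s = 1.839 km/s.

Δv ≈ 1.84 km/s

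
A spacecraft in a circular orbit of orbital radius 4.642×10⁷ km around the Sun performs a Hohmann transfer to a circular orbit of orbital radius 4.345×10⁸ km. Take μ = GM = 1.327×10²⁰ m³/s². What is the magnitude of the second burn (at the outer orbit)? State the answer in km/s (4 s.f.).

r₁ = 4.642×10⁷ km = 4.642×10¹⁰ m.
r₂ = 4.345×10⁸ km = 4.345×10¹¹ m.
Transfer ellipse a_t = (r₁ + r₂)/2 = 2.405×10¹¹ m.
At r₁: circular v_c1 = √(μ/r₁) = 53470 m/s; transfer-perihelion v_p = √[μ(2/r₁ − 1/a_t)] = 71870 m/s.
At r₂: circular v_c2 = √(μ/r₂) = 17480 m/s; transfer-aphelion v_a = √[μ(2/r₂ − 1/a_t)] = 7678 m/s.
Δv₂ = v_c2 − v_a = 9798 m/s.
= 9.798 km/s.

Δv ≈ 9.798 km/s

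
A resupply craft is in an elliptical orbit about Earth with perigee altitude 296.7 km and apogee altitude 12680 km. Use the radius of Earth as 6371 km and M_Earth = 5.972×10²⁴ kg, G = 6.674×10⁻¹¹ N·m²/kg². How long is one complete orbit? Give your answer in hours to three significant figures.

μ = GM = 6.674×10⁻¹¹ × 5.972×10²⁴ = 3.986×10¹⁴ m³/s².
r_p = 6371 + 296.7 = 6667.7 km = 6.6677×10⁶ m.
r_a = 6371 + 12680 = 19051 km = 1.9051×10⁷ m.
Semi-major axis a = (r_p + r_a)/2 = (6667.7 + 19051)/2 = 12859 km = 1.286×10⁷ m.
By Kepler's third law T = 2π√(a³/μ) = 2π × 2.310×10³ = 1.451×10⁴ s.
= 4.031 hours.

T ≈ 4.03 hours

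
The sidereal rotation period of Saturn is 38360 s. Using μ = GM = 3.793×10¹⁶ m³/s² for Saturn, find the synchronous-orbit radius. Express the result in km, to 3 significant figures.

r_sync ≈ 1.12×10⁵ km

A synchronous orbit has period T, so by Kepler's third law a = (μT²/4π²)^(1/3).
μT²/4π² = 3.793×10¹⁶ × (3.836×10⁴)² / 39.48 = 1.414×10²⁴ m³.
a = 1.122×10⁸ m = 1.1223×10⁵ km.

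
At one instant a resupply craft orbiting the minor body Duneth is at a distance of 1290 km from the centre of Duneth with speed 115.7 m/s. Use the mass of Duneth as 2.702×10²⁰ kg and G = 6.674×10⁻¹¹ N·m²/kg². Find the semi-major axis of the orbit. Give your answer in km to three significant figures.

μ = GM = 6.674×10⁻¹¹ × 2.702×10²⁰ = 1.803×10¹⁰ m³/s².
r = 1.290×10⁶ m.
Vis-viva rearranged: 1/a = 2/r − v²/μ = 1.550×10⁻⁶ − 7.423×10⁻⁷ = 8.081×10⁻⁷ m⁻¹.
a = 1.238×10⁶ m = 1237.5 km.

a ≈ 1240 km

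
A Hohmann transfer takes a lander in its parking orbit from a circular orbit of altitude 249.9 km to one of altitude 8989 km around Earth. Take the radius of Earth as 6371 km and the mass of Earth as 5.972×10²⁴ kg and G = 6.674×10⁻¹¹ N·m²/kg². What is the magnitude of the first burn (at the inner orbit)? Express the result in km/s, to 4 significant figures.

Δv ≈ 1.414 km/s

μ = GM = 6.674×10⁻¹¹ × 5.972×10²⁴ = 3.986×10¹⁴ m³/s².
r₁ = 6371 + 249.9 = 6620.9 km = 6.6209×10⁶ m.
r₂ = 6371 + 8989 = 15360 km = 1.5360×10⁷ m.
Transfer ellipse a_t = (r₁ + r₂)/2 = 1.099×10⁷ m.
At r₁: circular v_c1 = √(μ/r₁) = 7759 m/s; transfer-perigee v_p = √[μ(2/r₁ − 1/a_t)] = 9172 m/s.
Δv₁ = v_p − v_c1 = 1414 m/s.
= 1.414 km/s.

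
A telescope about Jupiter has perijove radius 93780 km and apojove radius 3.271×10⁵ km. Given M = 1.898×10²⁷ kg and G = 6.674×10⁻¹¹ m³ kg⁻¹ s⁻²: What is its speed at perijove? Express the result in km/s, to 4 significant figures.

μ = GM = 6.674×10⁻¹¹ × 1.898×10²⁷ = 1.267×10¹⁷ m³/s².
Semi-major axis a = (r_p + r_a)/2 = 2.1044×10⁵ km = 2.104×10⁸ m.
Vis-viva: v² = μ(2/r − 1/a) = 1.267×10¹⁷ × (2.133×10⁻⁸ − 4.752×10⁻⁹) = 2.100×10⁹ m²/s².
v = 45820 m/s = 45.82 km/s.

v ≈ 45.82 km/s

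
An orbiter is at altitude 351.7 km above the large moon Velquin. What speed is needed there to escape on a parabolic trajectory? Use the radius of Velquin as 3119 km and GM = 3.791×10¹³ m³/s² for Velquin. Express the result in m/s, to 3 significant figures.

r = 3119 + 351.7 = 3470.7 km = 3.4707×10⁶ m.
Escape speed v_esc = √(2μ/r) = √(2 × 3.791×10¹³ / 3.471×10⁶) = √(2.185×10⁷) = 4674 m/s.

v_esc ≈ 4670 m/s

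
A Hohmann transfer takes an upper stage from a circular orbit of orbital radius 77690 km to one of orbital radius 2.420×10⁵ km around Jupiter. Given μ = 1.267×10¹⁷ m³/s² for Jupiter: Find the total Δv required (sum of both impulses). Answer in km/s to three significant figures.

r₁ = 77690 km = 7.769×10⁷ m.
r₂ = 2.420×10⁵ km = 2.420×10⁸ m.
Transfer ellipse a_t = (r₁ + r₂)/2 = 1.598×10⁸ m.
At r₁: circular v_c1 = √(μ/r₁) = 40380 m/s; transfer-perijove v_p = √[μ(2/r₁ − 1/a_t)] = 49690 m/s.
Δv₁ = v_p − v_c1 = 9306 m/s.
At r₂: circular v_c2 = √(μ/r₂) = 22880 m/s; transfer-apojove v_a = √[μ(2/r₂ − 1/a_t)] = 15950 m/s.
Δv₂ = v_c2 − v_a = 6929 m/s.
Total Δv = Δv₁ + Δv₂ = 16240 m/s = 16.24 km/s.

Δv_total ≈ 16.2 km/s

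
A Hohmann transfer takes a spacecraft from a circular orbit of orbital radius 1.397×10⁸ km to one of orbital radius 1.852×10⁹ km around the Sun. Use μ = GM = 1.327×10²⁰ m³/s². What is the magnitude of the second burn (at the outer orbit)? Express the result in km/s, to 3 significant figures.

r₁ = 1.397×10⁸ km = 1.397×10¹¹ m.
r₂ = 1.852×10⁹ km = 1.852×10¹² m.
Transfer ellipse a_t = (r₁ + r₂)/2 = 9.958×10¹¹ m.
At r₁: circular v_c1 = √(μ/r₁) = 30820 m/s; transfer-perihelion v_p = √[μ(2/r₁ − 1/a_t)] = 42030 m/s.
At r₂: circular v_c2 = √(μ/r₂) = 8465 m/s; transfer-aphelion v_a = √[μ(2/r₂ − 1/a_t)] = 3170 m/s.
Δv₂ = v_c2 − v_a = 5294 m/s.
= 5.294 km/s.

Δv ≈ 5.29 km/s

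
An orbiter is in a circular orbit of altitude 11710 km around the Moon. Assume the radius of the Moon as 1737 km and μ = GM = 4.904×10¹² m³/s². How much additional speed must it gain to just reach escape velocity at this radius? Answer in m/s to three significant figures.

Δv ≈ 250 m/s

r = 1737 + 11710 = 13447 km = 1.3447×10⁷ m.
Circular speed v_c = √(μ/r) = 603.9 m/s.
Escape speed v_esc = √(2μ/r) = √2 × v_c = 854.0 m/s.
Δv = v_esc − v_c = 250.1 m/s.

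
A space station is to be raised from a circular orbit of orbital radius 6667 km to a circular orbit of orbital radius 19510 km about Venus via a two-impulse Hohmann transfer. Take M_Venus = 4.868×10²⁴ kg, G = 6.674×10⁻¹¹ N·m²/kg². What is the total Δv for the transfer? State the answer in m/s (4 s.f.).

μ = GM = 6.674×10⁻¹¹ × 4.868×10²⁴ = 3.249×10¹⁴ m³/s².
r₁ = 6667 km = 6.667×10⁶ m.
r₂ = 19510 km = 1.951×10⁷ m.
Transfer ellipse a_t = (r₁ + r₂)/2 = 1.309×10⁷ m.
At r₁: circular v_c1 = √(μ/r₁) = 6981 m/s; transfer-periapsis v_p = √[μ(2/r₁ − 1/a_t)] = 8523 m/s.
Δv₁ = v_p − v_c1 = 1542 m/s.
At r₂: circular v_c2 = √(μ/r₂) = 4081 m/s; transfer-apoapsis v_a = √[μ(2/r₂ − 1/a_t)] = 2912 m/s.
Δv₂ = v_c2 − v_a = 1168 m/s.
Total Δv = Δv₁ + Δv₂ = 2710 m/s.

Δv_total ≈ 2710 m/s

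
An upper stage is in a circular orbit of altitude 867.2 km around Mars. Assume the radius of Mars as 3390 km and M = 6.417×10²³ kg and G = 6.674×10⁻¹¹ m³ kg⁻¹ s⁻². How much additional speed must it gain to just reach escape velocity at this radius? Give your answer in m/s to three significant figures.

Δv ≈ 1310 m/s

μ = GM = 6.674×10⁻¹¹ × 6.417×10²³ = 4.283×10¹³ m³/s².
r = 3390 + 867.2 = 4257.2 km = 4.2572×10⁶ m.
Circular speed v_c = √(μ/r) = 3172 m/s.
Escape speed v_esc = √(2μ/r) = √2 × v_c = 4486 m/s.
Δv = v_esc − v_c = 1314 m/s.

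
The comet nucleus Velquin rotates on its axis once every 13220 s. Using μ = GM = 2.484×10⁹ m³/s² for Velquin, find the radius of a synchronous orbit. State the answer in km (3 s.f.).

r_sync ≈ 222 km

A synchronous orbit has period T, so by Kepler's third law a = (μT²/4π²)^(1/3).
μT²/4π² = 2.484×10⁹ × (1.322×10⁴)² / 39.48 = 1.100×10¹⁶ m³.
a = 2.224×10⁵ m = 222.37 km.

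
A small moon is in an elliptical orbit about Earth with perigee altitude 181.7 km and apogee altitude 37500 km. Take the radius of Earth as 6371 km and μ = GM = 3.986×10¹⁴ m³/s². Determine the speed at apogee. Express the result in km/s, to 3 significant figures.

v ≈ 1.54 km/s

r_p = 6371 + 181.7 = 6552.7 km = 6.5527×10⁶ m.
r_a = 6371 + 37500 = 43871 km = 4.3871×10⁷ m.
Semi-major axis a = (r_p + r_a)/2 = 25212 km = 2.521×10⁷ m.
Vis-viva: v² = μ(2/r − 1/a) = 3.986×10¹⁴ × (4.559×10⁻⁸ − 3.966×10⁻⁸) = 2.361×10⁶ m²/s².
v = 1537 m/s = 1.537 km/s.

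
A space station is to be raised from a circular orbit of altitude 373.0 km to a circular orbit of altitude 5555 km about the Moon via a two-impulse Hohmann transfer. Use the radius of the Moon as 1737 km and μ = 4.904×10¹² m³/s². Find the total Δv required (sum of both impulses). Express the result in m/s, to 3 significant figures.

Δv_total ≈ 645 m/s

r₁ = 1737 + 373.0 = 2110.0 km = 2.1100×10⁶ m.
r₂ = 1737 + 5555 = 7292.0 km = 7.2920×10⁶ m.
Transfer ellipse a_t = (r₁ + r₂)/2 = 4.701×10⁶ m.
At r₁: circular v_c1 = √(μ/r₁) = 1525 m/s; transfer-perilune v_p = √[μ(2/r₁ − 1/a_t)] = 1899 m/s.
Δv₁ = v_p − v_c1 = 374.2 m/s.
At r₂: circular v_c2 = √(μ/r₂) = 820.1 m/s; transfer-apolune v_a = √[μ(2/r₂ − 1/a_t)] = 549.4 m/s.
Δv₂ = v_c2 − v_a = 270.7 m/s.
Total Δv = Δv₁ + Δv₂ = 644.9 m/s.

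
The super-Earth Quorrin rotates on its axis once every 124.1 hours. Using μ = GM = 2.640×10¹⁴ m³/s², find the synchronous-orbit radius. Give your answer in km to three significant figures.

r_sync ≈ 1.10×10⁵ km

T = 124.1 hours = 4.468×10⁵ s.
A synchronous orbit has period T, so by Kepler's third law a = (μT²/4π²)^(1/3).
μT²/4π² = 2.640×10¹⁴ × (4.468×10⁵)² / 39.48 = 1.335×10²⁴ m³.
a = 1.101×10⁸ m = 1.1010×10⁵ km.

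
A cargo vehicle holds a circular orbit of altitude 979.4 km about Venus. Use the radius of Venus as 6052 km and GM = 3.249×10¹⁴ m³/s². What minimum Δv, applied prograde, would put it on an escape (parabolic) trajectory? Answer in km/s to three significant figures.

Δv ≈ 2.82 km/s

r = 6052 + 979.4 = 7031.4 km = 7.0314×10⁶ m.
Circular speed v_c = √(μ/r) = 6798 m/s.
Escape speed v_esc = √(2μ/r) = √2 × v_c = 9613 m/s.
Δv = v_esc − v_c = 2816 m/s = 2.816 km/s.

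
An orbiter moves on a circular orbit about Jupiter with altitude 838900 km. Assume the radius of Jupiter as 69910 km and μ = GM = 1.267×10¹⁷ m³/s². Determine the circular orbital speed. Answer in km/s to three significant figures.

r = 69910 + 838900 = 908810 km = 9.0881×10⁸ m.
For a circular orbit v = √(μ/r) = √(1.267×10¹⁷ / 9.088×10⁸) = √(1.394×10⁸) = 11810 m/s.
That is 11.81 km/s.

v ≈ 11.8 km/s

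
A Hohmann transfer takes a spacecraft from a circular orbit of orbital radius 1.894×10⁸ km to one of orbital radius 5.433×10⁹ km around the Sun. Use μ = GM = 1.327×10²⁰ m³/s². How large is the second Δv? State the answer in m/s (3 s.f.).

Δv ≈ 3660 m/s

r₁ = 1.894×10⁸ km = 1.894×10¹¹ m.
r₂ = 5.433×10⁹ km = 5.433×10¹² m.
Transfer ellipse a_t = (r₁ + r₂)/2 = 2.811×10¹² m.
At r₁: circular v_c1 = √(μ/r₁) = 26470 m/s; transfer-perihelion v_p = √[μ(2/r₁ − 1/a_t)] = 36800 m/s.
At r₂: circular v_c2 = √(μ/r₂) = 4942 m/s; transfer-aphelion v_a = √[μ(2/r₂ − 1/a_t)] = 1283 m/s.
Δv₂ = v_c2 − v_a = 3659 m/s.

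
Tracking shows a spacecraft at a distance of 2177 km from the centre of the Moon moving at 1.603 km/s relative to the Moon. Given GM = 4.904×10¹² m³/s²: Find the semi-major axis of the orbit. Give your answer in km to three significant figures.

r = 2.177×10⁶ m.
Vis-viva rearranged: 1/a = 2/r − v²/μ = 9.187×10⁻⁷ − 5.240×10⁻⁷ = 3.947×10⁻⁷ m⁻¹.
a = 2.533×10⁶ m = 2533.5 km.

a ≈ 2530 km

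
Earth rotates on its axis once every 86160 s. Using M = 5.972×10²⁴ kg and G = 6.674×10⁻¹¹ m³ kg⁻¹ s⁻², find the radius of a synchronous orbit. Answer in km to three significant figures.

r_sync ≈ 42200 km

μ = GM = 6.674×10⁻¹¹ × 5.972×10²⁴ = 3.986×10¹⁴ m³/s².
A synchronous orbit has period T, so by Kepler's third law a = (μT²/4π²)^(1/3).
μT²/4π² = 3.986×10¹⁴ × (8.616×10⁴)² / 39.48 = 7.495×10²² m³.
a = 4.216×10⁷ m = 42162 km.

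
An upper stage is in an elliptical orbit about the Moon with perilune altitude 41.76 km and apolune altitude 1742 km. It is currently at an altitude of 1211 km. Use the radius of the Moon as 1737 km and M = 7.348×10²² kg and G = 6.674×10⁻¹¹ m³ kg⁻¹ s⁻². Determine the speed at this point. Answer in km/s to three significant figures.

v ≈ 1.21 km/s

μ = GM = 6.674×10⁻¹¹ × 7.348×10²² = 4.904×10¹² m³/s².
r_p = 1737 + 41.76 = 1778.8 km = 1.7788×10⁶ m.
r_a = 1737 + 1742 = 3479.0 km = 3.4790×10⁶ m.
r = 1737 + 1211 = 2948.0 km = 2.948×10⁶ m.
Semi-major axis a = (r_p + r_a)/2 = 2628.9 km = 2.629×10⁶ m.
Vis-viva: v² = μ(2/r − 1/a) = 4.904×10¹² × (6.784×10⁻⁷ − 3.804×10⁻⁷) = 1.462×10⁶ m²/s².
v = 1209 m/s = 1.209 km/s.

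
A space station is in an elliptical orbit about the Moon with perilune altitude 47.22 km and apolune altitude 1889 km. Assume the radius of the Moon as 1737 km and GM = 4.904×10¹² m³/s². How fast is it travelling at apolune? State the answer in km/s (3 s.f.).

r_p = 1737 + 47.22 = 1784.2 km = 1.7842×10⁶ m.
r_a = 1737 + 1889 = 3626.0 km = 3.6260×10⁶ m.
Semi-major axis a = (r_p + r_a)/2 = 2705.1 km = 2.705×10⁶ m.
Vis-viva: v² = μ(2/r − 1/a) = 4.904×10¹² × (5.516×10⁻⁷ − 3.697×10⁻⁷) = 8.920×10⁵ m²/s².
v = 944.5 m/s = 0.9445 km/s.

v ≈ 0.944 km/s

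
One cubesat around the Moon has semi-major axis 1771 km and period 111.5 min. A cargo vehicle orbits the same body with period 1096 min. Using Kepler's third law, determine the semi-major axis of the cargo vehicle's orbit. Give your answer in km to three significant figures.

Kepler's third law: a³ ∝ T², so a₂ = a₁ (T₂/T₁)^(2/3).
T₂/T₁ = 9.830, (T₂/T₁)^(2/3) = 4.589.
a₂ = 1771 × 4.589 = 8127 km.

a₂ ≈ 8130 km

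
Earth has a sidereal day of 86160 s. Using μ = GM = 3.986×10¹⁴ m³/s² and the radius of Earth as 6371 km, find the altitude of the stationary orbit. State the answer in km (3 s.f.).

A synchronous orbit has period T, so by Kepler's third law a = (μT²/4π²)^(1/3).
μT²/4π² = 3.986×10¹⁴ × (8.616×10⁴)² / 39.48 = 7.495×10²² m³.
a = 4.216×10⁷ m = 42163 km.
Altitude h = a − R = 42163 − 6371 = 35792 km.

h_sync ≈ 35800 km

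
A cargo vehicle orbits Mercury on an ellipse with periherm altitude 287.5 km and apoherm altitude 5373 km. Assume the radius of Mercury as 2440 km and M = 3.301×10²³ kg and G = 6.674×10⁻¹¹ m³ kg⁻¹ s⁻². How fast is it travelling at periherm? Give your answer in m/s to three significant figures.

μ = GM = 6.674×10⁻¹¹ × 3.301×10²³ = 2.203×10¹³ m³/s².
r_p = 2440 + 287.5 = 2727.5 km = 2.7275×10⁶ m.
r_a = 2440 + 5373 = 7813.0 km = 7.8130×10⁶ m.
Semi-major axis a = (r_p + r_a)/2 = 5270.2 km = 5.270×10⁶ m.
Vis-viva: v² = μ(2/r − 1/a) = 2.203×10¹³ × (7.333×10⁻⁷ − 1.897×10⁻⁷) = 1.197×10⁷ m²/s².
v = 3460 m/s.

v ≈ 3460 m/s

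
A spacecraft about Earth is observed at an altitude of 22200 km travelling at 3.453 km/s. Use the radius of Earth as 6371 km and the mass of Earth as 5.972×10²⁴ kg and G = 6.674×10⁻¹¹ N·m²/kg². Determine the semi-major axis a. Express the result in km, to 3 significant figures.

a ≈ 24900 km

μ = GM = 6.674×10⁻¹¹ × 5.972×10²⁴ = 3.986×10¹⁴ m³/s².
r = 6371 + 22200 = 28571 km = 2.857×10⁷ m.
Vis-viva rearranged: 1/a = 2/r − v²/μ = 7.000×10⁻⁸ − 2.991×10⁻⁸ = 4.009×10⁻⁸ m⁻¹.
a = 2.495×10⁷ m = 24946 km.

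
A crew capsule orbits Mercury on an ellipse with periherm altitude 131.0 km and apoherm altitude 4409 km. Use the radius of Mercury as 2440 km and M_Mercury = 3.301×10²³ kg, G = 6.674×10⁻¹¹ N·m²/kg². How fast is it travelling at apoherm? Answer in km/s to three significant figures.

μ = GM = 6.674×10⁻¹¹ × 3.301×10²³ = 2.203×10¹³ m³/s².
r_p = 2440 + 131.0 = 2571.0 km = 2.5710×10⁶ m.
r_a = 2440 + 4409 = 6849.0 km = 6.8490×10⁶ m.
Semi-major axis a = (r_p + r_a)/2 = 4710.0 km = 4.710×10⁶ m.
Vis-viva: v² = μ(2/r − 1/a) = 2.203×10¹³ × (2.920×10⁻⁷ − 2.123×10⁻⁷) = 1.756×10⁶ m²/s².
v = 1325 m/s = 1.325 km/s.

v ≈ 1.33 km/s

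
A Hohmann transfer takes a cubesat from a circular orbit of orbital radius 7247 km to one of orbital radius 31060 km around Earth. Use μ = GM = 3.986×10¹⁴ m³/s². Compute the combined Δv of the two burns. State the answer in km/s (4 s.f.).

r₁ = 7247 km = 7.247×10⁶ m.
r₂ = 31060 km = 3.106×10⁷ m.
Transfer ellipse a_t = (r₁ + r₂)/2 = 1.915×10⁷ m.
At r₁: circular v_c1 = √(μ/r₁) = 7416 m/s; transfer-perigee v_p = √[μ(2/r₁ − 1/a_t)] = 9444 m/s.
Δv₁ = v_p − v_c1 = 2028 m/s.
At r₂: circular v_c2 = √(μ/r₂) = 3582 m/s; transfer-apogee v_a = √[μ(2/r₂ − 1/a_t)] = 2204 m/s.
Δv₂ = v_c2 − v_a = 1379 m/s.
Total Δv = Δv₁ + Δv₂ = 3407 m/s = 3.407 km/s.

Δv_total ≈ 3.407 km/s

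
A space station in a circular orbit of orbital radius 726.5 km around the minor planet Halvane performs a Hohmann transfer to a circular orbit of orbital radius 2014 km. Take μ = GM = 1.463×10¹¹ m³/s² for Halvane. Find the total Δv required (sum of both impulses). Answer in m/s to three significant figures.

Δv_total ≈ 169 m/s

r₁ = 726.5 km = 7.265×10⁵ m.
r₂ = 2014 km = 2.014×10⁶ m.
Transfer ellipse a_t = (r₁ + r₂)/2 = 1.370×10⁶ m.
At r₁: circular v_c1 = √(μ/r₁) = 448.7 m/s; transfer-periapsis v_p = √[μ(2/r₁ − 1/a_t)] = 544.0 m/s.
Δv₁ = v_p − v_c1 = 95.29 m/s.
At r₂: circular v_c2 = √(μ/r₂) = 269.5 m/s; transfer-apoapsis v_a = √[μ(2/r₂ − 1/a_t)] = 196.3 m/s.
Δv₂ = v_c2 − v_a = 73.27 m/s.
Total Δv = Δv₁ + Δv₂ = 168.6 m/s.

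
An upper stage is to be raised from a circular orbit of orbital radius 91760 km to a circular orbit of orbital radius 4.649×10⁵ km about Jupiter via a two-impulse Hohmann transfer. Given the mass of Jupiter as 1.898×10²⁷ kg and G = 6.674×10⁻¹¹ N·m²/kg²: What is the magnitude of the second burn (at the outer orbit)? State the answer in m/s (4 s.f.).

Δv ≈ 7029 m/s

μ = GM = 6.674×10⁻¹¹ × 1.898×10²⁷ = 1.267×10¹⁷ m³/s².
r₁ = 91760 km = 9.176×10⁷ m.
r₂ = 4.649×10⁵ km = 4.649×10⁸ m.
Transfer ellipse a_t = (r₁ + r₂)/2 = 2.783×10⁸ m.
At r₁: circular v_c1 = √(μ/r₁) = 37150 m/s; transfer-perijove v_p = √[μ(2/r₁ − 1/a_t)] = 48020 m/s.
At r₂: circular v_c2 = √(μ/r₂) = 16510 m/s; transfer-apojove v_a = √[μ(2/r₂ − 1/a_t)] = 9478 m/s.
Δv₂ = v_c2 − v_a = 7029 m/s.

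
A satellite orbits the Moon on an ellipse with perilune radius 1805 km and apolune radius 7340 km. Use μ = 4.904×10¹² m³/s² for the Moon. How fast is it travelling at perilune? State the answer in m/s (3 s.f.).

v ≈ 2090 m/s

Semi-major axis a = (r_p + r_a)/2 = 4572.5 km = 4.572×10⁶ m.
Vis-viva: v² = μ(2/r − 1/a) = 4.904×10¹² × (1.108×10⁻⁶ − 2.187×10⁻⁷) = 4.361×10⁶ m²/s².
v = 2088 m/s.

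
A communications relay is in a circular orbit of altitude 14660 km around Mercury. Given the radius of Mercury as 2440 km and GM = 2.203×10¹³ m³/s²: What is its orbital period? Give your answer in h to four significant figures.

T ≈ 26.29 h

r = 2440 + 14660 = 17100 km = 1.7100×10⁷ m.
Kepler's third law: T = 2π√(r³/μ) = 2π√((1.710×10⁷)³ / 2.203×10¹³).
r³/μ = 2.270×10⁸ s², so T = 2π × 1.507×10⁴ = 9.466×10⁴ s.
Converting: 9.466×10⁴ s ÷ 3600 = 26.29 h.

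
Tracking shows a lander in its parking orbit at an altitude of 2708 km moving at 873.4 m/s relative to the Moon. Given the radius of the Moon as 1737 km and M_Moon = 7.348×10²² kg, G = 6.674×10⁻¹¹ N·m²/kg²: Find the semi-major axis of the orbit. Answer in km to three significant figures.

μ = GM = 6.674×10⁻¹¹ × 7.348×10²² = 4.904×10¹² m³/s².
r = 1737 + 2708 = 4445.0 km = 4.445×10⁶ m.
Vis-viva rearranged: 1/a = 2/r − v²/μ = 4.499×10⁻⁷ − 1.556×10⁻⁷ = 2.944×10⁻⁷ m⁻¹.
a = 3.397×10⁶ m = 3396.8 km.

a ≈ 3400 km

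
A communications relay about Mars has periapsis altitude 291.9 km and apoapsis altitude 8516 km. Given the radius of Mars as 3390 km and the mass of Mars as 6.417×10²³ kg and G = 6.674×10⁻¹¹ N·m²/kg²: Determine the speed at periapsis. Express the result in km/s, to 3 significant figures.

μ = GM = 6.674×10⁻¹¹ × 6.417×10²³ = 4.283×10¹³ m³/s².
r_p = 3390 + 291.9 = 3681.9 km = 3.6819×10⁶ m.
r_a = 3390 + 8516 = 11906 km = 1.1906×10⁷ m.
Semi-major axis a = (r_p + r_a)/2 = 7793.9 km = 7.794×10⁶ m.
Vis-viva: v² = μ(2/r − 1/a) = 4.283×10¹³ × (5.432×10⁻⁷ − 1.283×10⁻⁷) = 1.777×10⁷ m²/s².
v = 4215 m/s = 4.215 km/s.

v ≈ 4.22 km/s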